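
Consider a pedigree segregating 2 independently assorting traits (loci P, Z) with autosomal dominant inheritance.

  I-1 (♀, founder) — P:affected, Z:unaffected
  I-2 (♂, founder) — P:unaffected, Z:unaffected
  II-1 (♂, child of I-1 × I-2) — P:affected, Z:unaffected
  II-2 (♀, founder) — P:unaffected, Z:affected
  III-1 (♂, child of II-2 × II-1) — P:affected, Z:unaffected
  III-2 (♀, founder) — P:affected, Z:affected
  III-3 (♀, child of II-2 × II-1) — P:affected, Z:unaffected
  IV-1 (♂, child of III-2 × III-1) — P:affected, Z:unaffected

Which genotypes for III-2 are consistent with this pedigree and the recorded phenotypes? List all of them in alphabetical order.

P/I-1 aff ·: Pp|PP
P/I-2 un ·: pp
P/II-1 aff I-1×I-2: Pp
P/II-2 un ·: pp
P/III-1 aff II-2×II-1: Pp
P/III-2 aff ·: Pp|PP
P/III-3 aff II-2×II-1: Pp
P/IV-1 aff III-2×III-1: Pp|PP
⇒ P over [I-1,I-2,II-1,II-2,III-1,III-2,III-3,IV-1]: 8 consistent
Z/I-1 un ·: zz
Z/I-2 un ·: zz
Z/II-1 un I-1×I-2: zz
Z/II-2 aff ·: Zz
Z/III-1 un II-2×II-1: zz
Z/III-2 aff ·: Zz
Z/III-3 un II-2×II-1: zz
Z/IV-1 un III-2×III-1: zz
⇒ Z over [I-1,I-2,II-1,II-2,III-1,III-2,III-3,IV-1]: 1 consistent

III-2 ∈ {PP Zz, Pp Zz}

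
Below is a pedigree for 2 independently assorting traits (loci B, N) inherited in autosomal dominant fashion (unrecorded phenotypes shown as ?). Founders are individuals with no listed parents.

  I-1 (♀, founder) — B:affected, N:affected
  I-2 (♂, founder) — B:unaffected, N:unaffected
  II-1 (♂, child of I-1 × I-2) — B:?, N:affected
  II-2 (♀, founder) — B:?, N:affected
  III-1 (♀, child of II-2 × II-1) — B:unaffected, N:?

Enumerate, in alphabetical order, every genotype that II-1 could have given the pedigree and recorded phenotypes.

B/I-1 aff ·: Bb|BB
B/I-2 un ·: bb
B/II-1 ? I-1×I-2: bb|Bb
B/II-2 ? ·: bb|Bb
B/III-1 un II-2×II-1: bb
⇒ B over [I-1,I-2,II-1,II-2,III-1]: 6 consistent
N/I-1 aff ·: Nn|NN
N/I-2 un ·: nn
N/II-1 aff I-1×I-2: Nn
N/II-2 aff ·: Nn|NN
N/III-1 ? II-2×II-1: nn|Nn|NN
⇒ N over [I-1,I-2,II-1,II-2,III-1]: 10 consistent

II-1 ∈ {Bb Nn, bb Nn}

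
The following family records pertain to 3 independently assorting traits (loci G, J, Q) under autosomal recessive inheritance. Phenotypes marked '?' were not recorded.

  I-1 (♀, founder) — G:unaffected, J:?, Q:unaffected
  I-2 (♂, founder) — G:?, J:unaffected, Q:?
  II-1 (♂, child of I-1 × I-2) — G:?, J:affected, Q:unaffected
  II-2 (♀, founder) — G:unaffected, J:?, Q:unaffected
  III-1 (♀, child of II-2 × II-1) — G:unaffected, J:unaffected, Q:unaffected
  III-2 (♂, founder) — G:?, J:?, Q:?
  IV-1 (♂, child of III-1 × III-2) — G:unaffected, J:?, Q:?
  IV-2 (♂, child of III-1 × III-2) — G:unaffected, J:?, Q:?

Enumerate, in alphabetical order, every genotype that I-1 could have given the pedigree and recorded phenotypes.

G/I-1 un ·: GG|Gg
G/I-2 ? ·: GG|Gg|gg
G/II-1 ? I-1×I-2: GG|Gg|gg
G/II-2 un ·: GG|Gg
G/III-1 un II-2×II-1: GG|Gg
G/III-2 ? ·: GG|Gg|gg
G/IV-1 un III-1×III-2: GG|Gg
G/IV-2 un III-1×III-2: GG|Gg
⇒ G over [I-1,I-2,II-1,II-2,III-1,III-2,IV-1,IV-2]: 270 consistent
J/I-1 ? ·: Jj|jj
J/I-2 un ·: Jj
J/II-1 aff I-1×I-2: jj
J/II-2 ? ·: JJ|Jj
J/III-1 un II-2×II-1: Jj
J/III-2 ? ·: JJ|Jj|jj
J/IV-1 ? III-1×III-2: JJ|Jj|jj
J/IV-2 ? III-1×III-2: JJ|Jj|jj
⇒ J over [I-1,I-2,II-1,II-2,III-1,III-2,IV-1,IV-2]: 68 consistent
Q/I-1 un ·: QQ|Qq
Q/I-2 ? ·: QQ|Qq|qq
Q/II-1 un I-1×I-2: QQ|Qq
Q/II-2 un ·: QQ|Qq
Q/III-1 un II-2×II-1: QQ|Qq
Q/III-2 ? ·: QQ|Qq|qq
Q/IV-1 ? III-1×III-2: QQ|Qq|qq
Q/IV-2 ? III-1×III-2: QQ|Qq|qq
⇒ Q over [I-1,I-2,II-1,II-2,III-1,III-2,IV-1,IV-2]: 346 consistent

I-1 ∈ {GG Jj QQ, GG Jj Qq, GG jj QQ, GG jj Qq, Gg Jj QQ, Gg Jj Qq, Gg jj QQ, Gg jj Qq}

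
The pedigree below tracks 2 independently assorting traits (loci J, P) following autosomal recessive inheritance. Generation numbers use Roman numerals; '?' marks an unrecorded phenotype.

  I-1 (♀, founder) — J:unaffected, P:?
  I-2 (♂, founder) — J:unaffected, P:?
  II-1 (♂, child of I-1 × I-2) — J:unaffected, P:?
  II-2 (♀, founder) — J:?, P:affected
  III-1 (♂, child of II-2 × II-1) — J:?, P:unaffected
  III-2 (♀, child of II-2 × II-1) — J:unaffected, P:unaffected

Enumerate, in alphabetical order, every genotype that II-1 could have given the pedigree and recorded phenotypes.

J/I-1 un ·: JJ|Jj
J/I-2 un ·: JJ|Jj
J/II-1 un I-1×I-2: JJ|Jj
J/II-2 ? ·: JJ|Jj|jj
J/III-1 ? II-2×II-1: JJ|Jj|jj
J/III-2 un II-2×II-1: JJ|Jj
⇒ J over [I-1,I-2,II-1,II-2,III-1,III-2]: 60 consistent
P/I-1 ? ·: PP|Pp|pp
P/I-2 ? ·: PP|Pp|pp
P/II-1 ? I-1×I-2: PP|Pp
P/II-2 aff ·: pp
P/III-1 un II-2×II-1: Pp
P/III-2 un II-2×II-1: Pp
⇒ P over [I-1,I-2,II-1,II-2,III-1,III-2]: 11 consistent

II-1 ∈ {JJ PP, JJ Pp, Jj PP, Jj Pp}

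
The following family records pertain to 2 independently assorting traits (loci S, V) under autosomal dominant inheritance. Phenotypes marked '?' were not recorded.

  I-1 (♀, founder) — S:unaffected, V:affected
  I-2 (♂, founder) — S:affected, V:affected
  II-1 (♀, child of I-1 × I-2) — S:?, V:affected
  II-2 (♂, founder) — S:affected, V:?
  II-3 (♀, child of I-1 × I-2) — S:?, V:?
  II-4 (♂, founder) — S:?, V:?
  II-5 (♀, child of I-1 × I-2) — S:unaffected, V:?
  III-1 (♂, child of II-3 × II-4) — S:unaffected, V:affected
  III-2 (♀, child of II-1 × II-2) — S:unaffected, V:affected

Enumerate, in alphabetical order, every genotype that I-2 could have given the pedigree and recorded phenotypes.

S/I-1 un ·: ss
S/I-2 aff ·: Ss
S/II-1 ? I-1×I-2: ss|Ss
S/II-2 aff ·: Ss
S/II-3 ? I-1×I-2: ss|Ss
S/II-4 ? ·: ss|Ss
S/II-5 un I-1×I-2: ss
S/III-1 un II-3×II-4: ss
S/III-2 un II-1×II-2: ss
⇒ S over [I-1,I-2,II-1,II-2,II-3,II-4,II-5,III-1,III-2]: 8 consistent
V/I-1 aff ·: Vv|VV
V/I-2 aff ·: Vv|VV
V/II-1 aff I-1×I-2: Vv|VV
V/II-2 ? ·: vv|Vv|VV
V/II-3 ? I-1×I-2: vv|Vv|VV
V/II-4 ? ·: vv|Vv|VV
V/II-5 ? I-1×I-2: vv|Vv|VV
V/III-1 aff II-3×II-4: Vv|VV
V/III-2 aff II-1×II-2: Vv|VV
⇒ V over [I-1,I-2,II-1,II-2,II-3,II-4,II-5,III-1,III-2]: 637 consistent

I-2 ∈ {Ss VV, Ss Vv}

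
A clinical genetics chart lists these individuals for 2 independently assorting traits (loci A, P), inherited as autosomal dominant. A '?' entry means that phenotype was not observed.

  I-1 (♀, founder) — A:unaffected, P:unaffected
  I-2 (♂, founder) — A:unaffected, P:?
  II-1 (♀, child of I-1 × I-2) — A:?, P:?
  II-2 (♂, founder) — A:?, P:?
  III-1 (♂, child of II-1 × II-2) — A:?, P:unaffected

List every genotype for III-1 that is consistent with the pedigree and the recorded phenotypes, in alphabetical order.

III-1 ∈ {Aa pp, aa pp}

A/I-1 un ·: aa
A/I-2 un ·: aa
A/II-1 ? I-1×I-2: aa
A/II-2 ? ·: aa|Aa|AA
A/III-1 ? II-1×II-2: aa|Aa
⇒ A over [I-1,I-2,II-1,II-2,III-1]: 4 consistent
P/I-1 un ·: pp
P/I-2 ? ·: pp|Pp|PP
P/II-1 ? I-1×I-2: pp|Pp
P/II-2 ? ·: pp|Pp
P/III-1 un II-1×II-2: pp
⇒ P over [I-1,I-2,II-1,II-2,III-1]: 8 consistent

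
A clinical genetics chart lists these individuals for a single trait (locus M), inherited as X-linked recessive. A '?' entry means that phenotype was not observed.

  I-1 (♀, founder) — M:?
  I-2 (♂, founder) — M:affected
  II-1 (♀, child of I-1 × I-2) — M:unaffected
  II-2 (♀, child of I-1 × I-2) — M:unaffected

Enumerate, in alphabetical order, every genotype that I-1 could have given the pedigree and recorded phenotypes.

M/I-1 ? ·: X^MX^M|X^MX^m
M/I-2 aff ·: X^mY
M/II-1 un I-1×I-2: X^MX^m
M/II-2 un I-1×I-2: X^MX^m
⇒ M over [I-1,I-2,II-1,II-2]: 2 consistent

I-1 ∈ {X^MX^M, X^MX^m}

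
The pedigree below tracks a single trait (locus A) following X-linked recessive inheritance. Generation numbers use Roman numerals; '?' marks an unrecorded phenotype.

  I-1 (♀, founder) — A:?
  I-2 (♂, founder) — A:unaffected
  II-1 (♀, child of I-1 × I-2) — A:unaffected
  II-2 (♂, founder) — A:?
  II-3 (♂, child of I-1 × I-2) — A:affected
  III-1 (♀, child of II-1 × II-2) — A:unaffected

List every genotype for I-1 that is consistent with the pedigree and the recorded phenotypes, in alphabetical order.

A/I-1 ? ·: X^AX^a|X^aX^a
A/I-2 un ·: X^AY
A/II-1 un I-1×I-2: X^AX^A|X^AX^a
A/II-2 ? ·: X^AY|X^aY
A/II-3 aff I-1×I-2: X^aY
A/III-1 un II-1×II-2: X^AX^A|X^AX^a
⇒ A over [I-1,I-2,II-1,II-2,II-3,III-1]: 8 consistent

I-1 ∈ {X^AX^a, X^aX^a}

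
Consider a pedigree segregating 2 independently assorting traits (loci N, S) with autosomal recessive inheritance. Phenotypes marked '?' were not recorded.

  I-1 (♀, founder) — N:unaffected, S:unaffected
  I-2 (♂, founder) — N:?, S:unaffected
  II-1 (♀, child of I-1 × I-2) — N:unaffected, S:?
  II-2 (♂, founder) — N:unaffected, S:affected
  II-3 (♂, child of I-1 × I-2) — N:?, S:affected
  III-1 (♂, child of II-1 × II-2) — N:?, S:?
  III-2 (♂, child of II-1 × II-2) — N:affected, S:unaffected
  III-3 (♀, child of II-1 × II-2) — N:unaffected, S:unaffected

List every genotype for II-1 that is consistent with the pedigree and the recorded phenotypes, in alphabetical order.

II-1 ∈ {Nn SS, Nn Ss}

N/I-1 un ·: NN|Nn
N/I-2 ? ·: NN|Nn|nn
N/II-1 un I-1×I-2: Nn
N/II-2 un ·: Nn
N/II-3 ? I-1×I-2: NN|Nn|nn
N/III-1 ? II-1×II-2: NN|Nn|nn
N/III-2 aff II-1×II-2: nn
N/III-3 un II-1×II-2: NN|Nn
⇒ N over [I-1,I-2,II-1,II-2,II-3,III-1,III-2,III-3]: 60 consistent
S/I-1 un ·: Ss
S/I-2 un ·: Ss
S/II-1 ? I-1×I-2: SS|Ss
S/II-2 aff ·: ss
S/II-3 aff I-1×I-2: ss
S/III-1 ? II-1×II-2: Ss|ss
S/III-2 un II-1×II-2: Ss
S/III-3 un II-1×II-2: Ss
⇒ S over [I-1,I-2,II-1,II-2,II-3,III-1,III-2,III-3]: 3 consistent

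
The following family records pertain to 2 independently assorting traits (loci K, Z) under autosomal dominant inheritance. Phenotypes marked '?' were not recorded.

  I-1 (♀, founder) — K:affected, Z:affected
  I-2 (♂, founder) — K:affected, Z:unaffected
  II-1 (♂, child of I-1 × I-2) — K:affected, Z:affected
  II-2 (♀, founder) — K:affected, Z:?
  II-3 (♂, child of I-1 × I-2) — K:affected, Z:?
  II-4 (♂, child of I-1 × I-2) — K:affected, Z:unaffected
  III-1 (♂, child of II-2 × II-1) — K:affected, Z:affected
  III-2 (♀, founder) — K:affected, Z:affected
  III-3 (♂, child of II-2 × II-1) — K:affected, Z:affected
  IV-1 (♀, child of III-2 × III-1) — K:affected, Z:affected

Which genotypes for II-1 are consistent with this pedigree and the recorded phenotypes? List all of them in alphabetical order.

II-1 ∈ {KK Zz, Kk Zz}

K/I-1 aff ·: Kk|KK
K/I-2 aff ·: Kk|KK
K/II-1 aff I-1×I-2: Kk|KK
K/II-2 aff ·: Kk|KK
K/II-3 aff I-1×I-2: Kk|KK
K/II-4 aff I-1×I-2: Kk|KK
K/III-1 aff II-2×II-1: Kk|KK
K/III-2 aff ·: Kk|KK
K/III-3 aff II-2×II-1: Kk|KK
K/IV-1 aff III-2×III-1: Kk|KK
⇒ K over [I-1,I-2,II-1,II-2,II-3,II-4,III-1,III-2,III-3,IV-1]: 557 consistent
Z/I-1 aff ·: Zz
Z/I-2 un ·: zz
Z/II-1 aff I-1×I-2: Zz
Z/II-2 ? ·: zz|Zz|ZZ
Z/II-3 ? I-1×I-2: zz|Zz
Z/II-4 un I-1×I-2: zz
Z/III-1 aff II-2×II-1: Zz|ZZ
Z/III-2 aff ·: Zz|ZZ
Z/III-3 aff II-2×II-1: Zz|ZZ
Z/IV-1 aff III-2×III-1: Zz|ZZ
⇒ Z over [I-1,I-2,II-1,II-2,II-3,II-4,III-1,III-2,III-3,IV-1]: 64 consistent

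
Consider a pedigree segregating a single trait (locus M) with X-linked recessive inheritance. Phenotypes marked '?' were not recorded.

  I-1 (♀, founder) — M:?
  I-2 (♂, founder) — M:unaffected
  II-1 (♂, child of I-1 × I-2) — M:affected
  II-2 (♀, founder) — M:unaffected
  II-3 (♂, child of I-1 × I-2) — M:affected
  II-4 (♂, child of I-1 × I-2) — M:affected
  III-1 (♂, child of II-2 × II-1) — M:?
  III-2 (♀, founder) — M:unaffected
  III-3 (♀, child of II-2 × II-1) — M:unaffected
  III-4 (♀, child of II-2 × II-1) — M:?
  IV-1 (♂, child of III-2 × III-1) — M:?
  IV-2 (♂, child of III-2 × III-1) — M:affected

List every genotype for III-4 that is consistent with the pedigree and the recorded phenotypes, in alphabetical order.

III-4 ∈ {X^MX^m, X^mX^m}

M/I-1 ? ·: X^MX^m|X^mX^m
M/I-2 un ·: X^MY
M/II-1 aff I-1×I-2: X^mY
M/II-2 un ·: X^MX^M|X^MX^m
M/II-3 aff I-1×I-2: X^mY
M/II-4 aff I-1×I-2: X^mY
M/III-1 ? II-2×II-1: X^MY|X^mY
M/III-2 un ·: X^MX^m
M/III-3 un II-2×II-1: X^MX^m
M/III-4 ? II-2×II-1: X^MX^m|X^mX^m
M/IV-1 ? III-2×III-1: X^MY|X^mY
M/IV-2 aff III-2×III-1: X^mY
⇒ M over [I-1,I-2,II-1,II-2,II-3,II-4,III-1,III-2,III-3,III-4,IV-1,IV-2]: 20 consistent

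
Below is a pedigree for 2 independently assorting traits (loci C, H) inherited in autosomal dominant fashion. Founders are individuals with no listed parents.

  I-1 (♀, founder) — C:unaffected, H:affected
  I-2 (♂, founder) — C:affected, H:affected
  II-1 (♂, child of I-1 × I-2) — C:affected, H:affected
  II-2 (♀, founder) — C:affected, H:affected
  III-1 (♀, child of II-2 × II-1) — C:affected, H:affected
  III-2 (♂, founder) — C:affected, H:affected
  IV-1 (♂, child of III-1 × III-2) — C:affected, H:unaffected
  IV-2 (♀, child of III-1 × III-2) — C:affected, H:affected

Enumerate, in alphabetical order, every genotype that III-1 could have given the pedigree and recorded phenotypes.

III-1 ∈ {CC Hh, Cc Hh}

C/I-1 un ·: cc
C/I-2 aff ·: Cc|CC
C/II-1 aff I-1×I-2: Cc
C/II-2 aff ·: Cc|CC
C/III-1 aff II-2×II-1: Cc|CC
C/III-2 aff ·: Cc|CC
C/IV-1 aff III-1×III-2: Cc|CC
C/IV-2 aff III-1×III-2: Cc|CC
⇒ C over [I-1,I-2,II-1,II-2,III-1,III-2,IV-1,IV-2]: 52 consistent
H/I-1 aff ·: Hh|HH
H/I-2 aff ·: Hh|HH
H/II-1 aff I-1×I-2: Hh|HH
H/II-2 aff ·: Hh|HH
H/III-1 aff II-2×II-1: Hh
H/III-2 aff ·: Hh
H/IV-1 un III-1×III-2: hh
H/IV-2 aff III-1×III-2: Hh|HH
⇒ H over [I-1,I-2,II-1,II-2,III-1,III-2,IV-1,IV-2]: 20 consistent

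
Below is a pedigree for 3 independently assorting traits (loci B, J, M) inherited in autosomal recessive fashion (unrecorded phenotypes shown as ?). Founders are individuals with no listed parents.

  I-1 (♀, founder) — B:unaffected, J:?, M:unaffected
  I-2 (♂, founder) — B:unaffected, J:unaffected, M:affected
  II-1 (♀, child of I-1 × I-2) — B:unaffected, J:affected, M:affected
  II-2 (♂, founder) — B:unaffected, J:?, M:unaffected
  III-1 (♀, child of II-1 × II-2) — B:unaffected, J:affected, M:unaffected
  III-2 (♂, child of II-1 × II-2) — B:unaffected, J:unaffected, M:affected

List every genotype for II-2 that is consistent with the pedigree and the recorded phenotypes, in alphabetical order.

B/I-1 un ·: BB|Bb
B/I-2 un ·: BB|Bb
B/II-1 un I-1×I-2: BB|Bb
B/II-2 un ·: BB|Bb
B/III-1 un II-1×II-2: BB|Bb
B/III-2 un II-1×II-2: BB|Bb
⇒ B over [I-1,I-2,II-1,II-2,III-1,III-2]: 44 consistent
J/I-1 ? ·: Jj|jj
J/I-2 un ·: Jj
J/II-1 aff I-1×I-2: jj
J/II-2 ? ·: Jj
J/III-1 aff II-1×II-2: jj
J/III-2 un II-1×II-2: Jj
⇒ J over [I-1,I-2,II-1,II-2,III-1,III-2]: 2 consistent
M/I-1 un ·: Mm
M/I-2 aff ·: mm
M/II-1 aff I-1×I-2: mm
M/II-2 un ·: Mm
M/III-1 un II-1×II-2: Mm
M/III-2 aff II-1×II-2: mm
⇒ M over [I-1,I-2,II-1,II-2,III-1,III-2]: 1 consistent

II-2 ∈ {BB Jj Mm, Bb Jj Mm}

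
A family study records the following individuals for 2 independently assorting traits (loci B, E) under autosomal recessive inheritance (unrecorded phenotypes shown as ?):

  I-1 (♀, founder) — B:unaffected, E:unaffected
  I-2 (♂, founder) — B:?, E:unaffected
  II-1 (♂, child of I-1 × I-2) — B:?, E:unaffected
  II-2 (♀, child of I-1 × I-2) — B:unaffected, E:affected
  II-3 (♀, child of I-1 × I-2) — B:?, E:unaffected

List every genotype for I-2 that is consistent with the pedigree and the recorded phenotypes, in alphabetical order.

B/I-1 un ·: BB|Bb
B/I-2 ? ·: BB|Bb|bb
B/II-1 ? I-1×I-2: BB|Bb|bb
B/II-2 un I-1×I-2: BB|Bb
B/II-3 ? I-1×I-2: BB|Bb|bb
⇒ B over [I-1,I-2,II-1,II-2,II-3]: 40 consistent
E/I-1 un ·: Ee
E/I-2 un ·: Ee
E/II-1 un I-1×I-2: EE|Ee
E/II-2 aff I-1×I-2: ee
E/II-3 un I-1×I-2: EE|Ee
⇒ E over [I-1,I-2,II-1,II-2,II-3]: 4 consistent

I-2 ∈ {BB Ee, Bb Ee, bb Ee}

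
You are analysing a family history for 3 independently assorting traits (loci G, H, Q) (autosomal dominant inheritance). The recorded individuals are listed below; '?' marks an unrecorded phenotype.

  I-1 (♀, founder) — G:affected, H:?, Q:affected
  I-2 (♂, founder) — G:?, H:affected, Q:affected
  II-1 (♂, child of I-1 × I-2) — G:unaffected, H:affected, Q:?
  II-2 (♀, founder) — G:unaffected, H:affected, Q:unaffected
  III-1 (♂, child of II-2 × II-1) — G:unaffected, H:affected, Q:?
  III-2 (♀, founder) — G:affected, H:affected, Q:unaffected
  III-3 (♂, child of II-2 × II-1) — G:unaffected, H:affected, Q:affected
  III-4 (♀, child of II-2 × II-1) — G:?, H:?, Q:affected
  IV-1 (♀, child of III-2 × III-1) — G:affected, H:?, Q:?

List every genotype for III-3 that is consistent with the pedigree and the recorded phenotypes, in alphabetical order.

III-3 ∈ {gg HH Qq, gg Hh Qq}

G/I-1 aff ·: Gg
G/I-2 ? ·: gg|Gg
G/II-1 un I-1×I-2: gg
G/II-2 un ·: gg
G/III-1 un II-2×II-1: gg
G/III-2 aff ·: Gg|GG
G/III-3 un II-2×II-1: gg
G/III-4 ? II-2×II-1: gg
G/IV-1 aff III-2×III-1: Gg
⇒ G over [I-1,I-2,II-1,II-2,III-1,III-2,III-3,III-4,IV-1]: 4 consistent
H/I-1 ? ·: hh|Hh|HH
H/I-2 aff ·: Hh|HH
H/II-1 aff I-1×I-2: Hh|HH
H/II-2 aff ·: Hh|HH
H/III-1 aff II-2×II-1: Hh|HH
H/III-2 aff ·: Hh|HH
H/III-3 aff II-2×II-1: Hh|HH
H/III-4 ? II-2×II-1: hh|Hh|HH
H/IV-1 ? III-2×III-1: hh|Hh|HH
⇒ H over [I-1,I-2,II-1,II-2,III-1,III-2,III-3,III-4,IV-1]: 540 consistent
Q/I-1 aff ·: Qq|QQ
Q/I-2 aff ·: Qq|QQ
Q/II-1 ? I-1×I-2: Qq|QQ
Q/II-2 un ·: qq
Q/III-1 ? II-2×II-1: qq|Qq
Q/III-2 un ·: qq
Q/III-3 aff II-2×II-1: Qq
Q/III-4 aff II-2×II-1: Qq
Q/IV-1 ? III-2×III-1: qq|Qq
⇒ Q over [I-1,I-2,II-1,II-2,III-1,III-2,III-3,III-4,IV-1]: 17 consistent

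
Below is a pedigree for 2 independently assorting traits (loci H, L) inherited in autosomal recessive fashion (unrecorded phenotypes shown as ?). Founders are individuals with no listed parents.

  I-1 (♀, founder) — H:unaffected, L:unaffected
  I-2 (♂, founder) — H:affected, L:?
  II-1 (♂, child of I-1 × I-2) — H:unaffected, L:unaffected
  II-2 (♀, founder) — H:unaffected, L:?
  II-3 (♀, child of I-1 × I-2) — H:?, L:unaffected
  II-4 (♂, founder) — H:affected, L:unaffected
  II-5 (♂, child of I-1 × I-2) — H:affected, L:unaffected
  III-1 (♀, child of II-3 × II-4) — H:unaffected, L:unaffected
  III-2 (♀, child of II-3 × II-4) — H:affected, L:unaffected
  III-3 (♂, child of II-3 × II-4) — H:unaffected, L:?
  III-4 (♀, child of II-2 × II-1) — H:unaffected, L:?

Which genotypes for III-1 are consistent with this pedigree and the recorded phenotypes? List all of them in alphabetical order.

III-1 ∈ {Hh LL, Hh Ll}

H/I-1 un ·: Hh
H/I-2 aff ·: hh
H/II-1 un I-1×I-2: Hh
H/II-2 un ·: HH|Hh
H/II-3 ? I-1×I-2: Hh
H/II-4 aff ·: hh
H/II-5 aff I-1×I-2: hh
H/III-1 un II-3×II-4: Hh
H/III-2 aff II-3×II-4: hh
H/III-3 un II-3×II-4: Hh
H/III-4 un II-2×II-1: HH|Hh
⇒ H over [I-1,I-2,II-1,II-2,II-3,II-4,II-5,III-1,III-2,III-3,III-4]: 4 consistent
L/I-1 un ·: LL|Ll
L/I-2 ? ·: LL|Ll|ll
L/II-1 un I-1×I-2: LL|Ll
L/II-2 ? ·: LL|Ll|ll
L/II-3 un I-1×I-2: LL|Ll
L/II-4 un ·: LL|Ll
L/II-5 un I-1×I-2: LL|Ll
L/III-1 un II-3×II-4: LL|Ll
L/III-2 un II-3×II-4: LL|Ll
L/III-3 ? II-3×II-4: LL|Ll|ll
L/III-4 ? II-2×II-1: LL|Ll|ll
⇒ L over [I-1,I-2,II-1,II-2,II-3,II-4,II-5,III-1,III-2,III-3,III-4]: 2230 consistent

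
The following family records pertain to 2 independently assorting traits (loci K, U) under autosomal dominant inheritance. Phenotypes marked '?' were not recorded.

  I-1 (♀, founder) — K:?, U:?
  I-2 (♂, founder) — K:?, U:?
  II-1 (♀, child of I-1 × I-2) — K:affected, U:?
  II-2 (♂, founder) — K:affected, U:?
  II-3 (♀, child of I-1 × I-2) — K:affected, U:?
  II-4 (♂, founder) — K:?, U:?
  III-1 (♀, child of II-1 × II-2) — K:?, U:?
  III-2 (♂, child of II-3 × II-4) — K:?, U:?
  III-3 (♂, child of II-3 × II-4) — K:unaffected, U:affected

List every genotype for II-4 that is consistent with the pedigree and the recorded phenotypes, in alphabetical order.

II-4 ∈ {Kk UU, Kk Uu, Kk uu, kk UU, kk Uu, kk uu}

K/I-1 ? ·: kk|Kk|KK
K/I-2 ? ·: kk|Kk|KK
K/II-1 aff I-1×I-2: Kk|KK
K/II-2 aff ·: Kk|KK
K/II-3 aff I-1×I-2: Kk
K/II-4 ? ·: kk|Kk
K/III-1 ? II-1×II-2: kk|Kk|KK
K/III-2 ? II-3×II-4: kk|Kk|KK
K/III-3 un II-3×II-4: kk
⇒ K over [I-1,I-2,II-1,II-2,II-3,II-4,III-1,III-2,III-3]: 220 consistent
U/I-1 ? ·: uu|Uu|UU
U/I-2 ? ·: uu|Uu|UU
U/II-1 ? I-1×I-2: uu|Uu|UU
U/II-2 ? ·: uu|Uu|UU
U/II-3 ? I-1×I-2: uu|Uu|UU
U/II-4 ? ·: uu|Uu|UU
U/III-1 ? II-1×II-2: uu|Uu|UU
U/III-2 ? II-3×II-4: uu|Uu|UU
U/III-3 aff II-3×II-4: Uu|UU
⇒ U over [I-1,I-2,II-1,II-2,II-3,II-4,III-1,III-2,III-3]: 1245 consistent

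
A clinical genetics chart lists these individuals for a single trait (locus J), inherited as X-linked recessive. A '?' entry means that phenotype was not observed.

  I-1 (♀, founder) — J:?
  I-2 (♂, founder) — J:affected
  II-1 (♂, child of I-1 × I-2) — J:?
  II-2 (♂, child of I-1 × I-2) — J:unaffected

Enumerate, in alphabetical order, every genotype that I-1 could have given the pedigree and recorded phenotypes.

J/I-1 ? ·: X^JX^J|X^JX^j
J/I-2 aff ·: X^jY
J/II-1 ? I-1×I-2: X^JY|X^jY
J/II-2 un I-1×I-2: X^JY
⇒ J over [I-1,I-2,II-1,II-2]: 3 consistent

I-1 ∈ {X^JX^J, X^JX^j}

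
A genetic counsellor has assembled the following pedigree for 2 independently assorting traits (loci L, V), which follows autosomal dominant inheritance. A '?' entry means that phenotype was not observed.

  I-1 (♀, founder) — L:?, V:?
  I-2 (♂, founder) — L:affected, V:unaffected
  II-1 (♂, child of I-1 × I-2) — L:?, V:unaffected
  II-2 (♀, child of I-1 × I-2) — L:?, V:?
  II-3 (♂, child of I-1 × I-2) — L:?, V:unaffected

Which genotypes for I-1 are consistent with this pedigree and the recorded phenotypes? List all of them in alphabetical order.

L/I-1 ? ·: ll|Ll|LL
L/I-2 aff ·: Ll|LL
L/II-1 ? I-1×I-2: ll|Ll|LL
L/II-2 ? I-1×I-2: ll|Ll|LL
L/II-3 ? I-1×I-2: ll|Ll|LL
⇒ L over [I-1,I-2,II-1,II-2,II-3]: 53 consistent
V/I-1 ? ·: vv|Vv
V/I-2 un ·: vv
V/II-1 un I-1×I-2: vv
V/II-2 ? I-1×I-2: vv|Vv
V/II-3 un I-1×I-2: vv
⇒ V over [I-1,I-2,II-1,II-2,II-3]: 3 consistent

I-1 ∈ {LL Vv, LL vv, Ll Vv, Ll vv, ll Vv, ll vv}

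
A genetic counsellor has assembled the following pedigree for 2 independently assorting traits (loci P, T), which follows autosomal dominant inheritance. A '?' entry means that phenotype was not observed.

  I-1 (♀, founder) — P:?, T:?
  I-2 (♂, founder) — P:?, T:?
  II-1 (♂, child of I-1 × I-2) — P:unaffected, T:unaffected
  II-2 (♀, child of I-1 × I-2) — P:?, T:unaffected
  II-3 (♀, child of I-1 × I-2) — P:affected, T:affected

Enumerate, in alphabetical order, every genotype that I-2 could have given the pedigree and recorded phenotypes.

I-2 ∈ {Pp Tt, Pp tt, pp Tt, pp tt}

P/I-1 ? ·: pp|Pp
P/I-2 ? ·: pp|Pp
P/II-1 un I-1×I-2: pp
P/II-2 ? I-1×I-2: pp|Pp|PP
P/II-3 aff I-1×I-2: Pp|PP
⇒ P over [I-1,I-2,II-1,II-2,II-3]: 10 consistent
T/I-1 ? ·: tt|Tt
T/I-2 ? ·: tt|Tt
T/II-1 un I-1×I-2: tt
T/II-2 un I-1×I-2: tt
T/II-3 aff I-1×I-2: Tt|TT
⇒ T over [I-1,I-2,II-1,II-2,II-3]: 4 consistent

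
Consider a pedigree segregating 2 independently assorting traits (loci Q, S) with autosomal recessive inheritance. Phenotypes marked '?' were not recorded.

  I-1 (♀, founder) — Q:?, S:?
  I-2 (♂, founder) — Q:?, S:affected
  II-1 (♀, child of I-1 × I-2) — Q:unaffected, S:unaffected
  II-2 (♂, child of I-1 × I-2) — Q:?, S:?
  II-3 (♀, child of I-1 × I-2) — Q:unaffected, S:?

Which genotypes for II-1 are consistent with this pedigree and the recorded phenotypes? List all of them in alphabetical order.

II-1 ∈ {QQ Ss, Qq Ss}

Q/I-1 ? ·: QQ|Qq|qq
Q/I-2 ? ·: QQ|Qq|qq
Q/II-1 un I-1×I-2: QQ|Qq
Q/II-2 ? I-1×I-2: QQ|Qq|qq
Q/II-3 un I-1×I-2: QQ|Qq
⇒ Q over [I-1,I-2,II-1,II-2,II-3]: 35 consistent
S/I-1 ? ·: SS|Ss
S/I-2 aff ·: ss
S/II-1 un I-1×I-2: Ss
S/II-2 ? I-1×I-2: Ss|ss
S/II-3 ? I-1×I-2: Ss|ss
⇒ S over [I-1,I-2,II-1,II-2,II-3]: 5 consistent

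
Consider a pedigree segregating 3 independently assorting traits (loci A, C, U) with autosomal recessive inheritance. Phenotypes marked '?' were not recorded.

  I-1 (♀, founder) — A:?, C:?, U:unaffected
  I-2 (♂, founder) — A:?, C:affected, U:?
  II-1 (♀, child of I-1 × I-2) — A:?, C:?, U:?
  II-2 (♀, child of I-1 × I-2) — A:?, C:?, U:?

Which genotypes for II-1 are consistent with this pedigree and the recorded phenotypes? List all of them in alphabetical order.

A/I-1 ? ·: AA|Aa|aa
A/I-2 ? ·: AA|Aa|aa
A/II-1 ? I-1×I-2: AA|Aa|aa
A/II-2 ? I-1×I-2: AA|Aa|aa
⇒ A over [I-1,I-2,II-1,II-2]: 29 consistent
C/I-1 ? ·: CC|Cc|cc
C/I-2 aff ·: cc
C/II-1 ? I-1×I-2: Cc|cc
C/II-2 ? I-1×I-2: Cc|cc
⇒ C over [I-1,I-2,II-1,II-2]: 6 consistent
U/I-1 un ·: UU|Uu
U/I-2 ? ·: UU|Uu|uu
U/II-1 ? I-1×I-2: UU|Uu|uu
U/II-2 ? I-1×I-2: UU|Uu|uu
⇒ U over [I-1,I-2,II-1,II-2]: 23 consistent

II-1 ∈ {AA Cc UU, AA Cc Uu, AA Cc uu, AA cc UU, AA cc Uu, AA cc uu, Aa Cc UU, Aa Cc Uu, Aa Cc uu, Aa cc UU, Aa cc Uu, Aa cc uu, aa Cc UU, aa Cc Uu, aa Cc uu, aa cc UU, aa cc Uu, aa cc uu}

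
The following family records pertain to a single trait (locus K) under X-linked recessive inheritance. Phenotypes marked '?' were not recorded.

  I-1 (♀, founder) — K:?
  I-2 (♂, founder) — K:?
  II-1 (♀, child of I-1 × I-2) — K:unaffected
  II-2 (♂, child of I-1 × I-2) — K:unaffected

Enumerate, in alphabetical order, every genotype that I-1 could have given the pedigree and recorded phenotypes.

I-1 ∈ {X^KX^K, X^KX^k}

K/I-1 ? ·: X^KX^K|X^KX^k
K/I-2 ? ·: X^KY|X^kY
K/II-1 un I-1×I-2: X^KX^K|X^KX^k
K/II-2 un I-1×I-2: X^KY
⇒ K over [I-1,I-2,II-1,II-2]: 5 consistent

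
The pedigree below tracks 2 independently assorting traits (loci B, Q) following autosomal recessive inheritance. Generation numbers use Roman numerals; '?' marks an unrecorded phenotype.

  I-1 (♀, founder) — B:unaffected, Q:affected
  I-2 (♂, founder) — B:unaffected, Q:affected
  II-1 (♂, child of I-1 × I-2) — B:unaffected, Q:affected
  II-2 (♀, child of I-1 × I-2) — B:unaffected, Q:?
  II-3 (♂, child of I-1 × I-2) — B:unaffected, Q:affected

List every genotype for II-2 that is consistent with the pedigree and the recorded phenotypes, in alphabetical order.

II-2 ∈ {BB qq, Bb qq}

B/I-1 un ·: BB|Bb
B/I-2 un ·: BB|Bb
B/II-1 un I-1×I-2: BB|Bb
B/II-2 un I-1×I-2: BB|Bb
B/II-3 un I-1×I-2: BB|Bb
⇒ B over [I-1,I-2,II-1,II-2,II-3]: 25 consistent
Q/I-1 aff ·: qq
Q/I-2 aff ·: qq
Q/II-1 aff I-1×I-2: qq
Q/II-2 ? I-1×I-2: qq
Q/II-3 aff I-1×I-2: qq
⇒ Q over [I-1,I-2,II-1,II-2,II-3]: 1 consistent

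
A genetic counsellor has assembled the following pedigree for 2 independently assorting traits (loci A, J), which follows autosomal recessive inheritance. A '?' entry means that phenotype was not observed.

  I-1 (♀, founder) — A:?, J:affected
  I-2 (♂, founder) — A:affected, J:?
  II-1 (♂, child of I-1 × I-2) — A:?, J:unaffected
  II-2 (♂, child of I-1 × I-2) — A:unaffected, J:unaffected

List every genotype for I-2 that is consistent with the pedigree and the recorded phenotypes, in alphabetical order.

A/I-1 ? ·: AA|Aa
A/I-2 aff ·: aa
A/II-1 ? I-1×I-2: Aa|aa
A/II-2 un I-1×I-2: Aa
⇒ A over [I-1,I-2,II-1,II-2]: 3 consistent
J/I-1 aff ·: jj
J/I-2 ? ·: JJ|Jj
J/II-1 un I-1×I-2: Jj
J/II-2 un I-1×I-2: Jj
⇒ J over [I-1,I-2,II-1,II-2]: 2 consistent

I-2 ∈ {aa JJ, aa Jj}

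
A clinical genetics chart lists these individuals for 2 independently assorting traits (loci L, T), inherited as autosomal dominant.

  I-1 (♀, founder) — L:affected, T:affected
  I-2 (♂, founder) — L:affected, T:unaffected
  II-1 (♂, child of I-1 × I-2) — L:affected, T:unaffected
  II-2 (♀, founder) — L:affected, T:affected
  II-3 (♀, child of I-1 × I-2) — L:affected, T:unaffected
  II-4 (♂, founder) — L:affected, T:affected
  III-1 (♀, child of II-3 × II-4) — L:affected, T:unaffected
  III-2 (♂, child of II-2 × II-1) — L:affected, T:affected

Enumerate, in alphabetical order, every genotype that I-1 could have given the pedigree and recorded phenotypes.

L/I-1 aff ·: Ll|LL
L/I-2 aff ·: Ll|LL
L/II-1 aff I-1×I-2: Ll|LL
L/II-2 aff ·: Ll|LL
L/II-3 aff I-1×I-2: Ll|LL
L/II-4 aff ·: Ll|LL
L/III-1 aff II-3×II-4: Ll|LL
L/III-2 aff II-2×II-1: Ll|LL
⇒ L over [I-1,I-2,II-1,II-2,II-3,II-4,III-1,III-2]: 156 consistent
T/I-1 aff ·: Tt
T/I-2 un ·: tt
T/II-1 un I-1×I-2: tt
T/II-2 aff ·: Tt|TT
T/II-3 un I-1×I-2: tt
T/II-4 aff ·: Tt
T/III-1 un II-3×II-4: tt
T/III-2 aff II-2×II-1: Tt
⇒ T over [I-1,I-2,II-1,II-2,II-3,II-4,III-1,III-2]: 2 consistent

I-1 ∈ {LL Tt, Ll Tt}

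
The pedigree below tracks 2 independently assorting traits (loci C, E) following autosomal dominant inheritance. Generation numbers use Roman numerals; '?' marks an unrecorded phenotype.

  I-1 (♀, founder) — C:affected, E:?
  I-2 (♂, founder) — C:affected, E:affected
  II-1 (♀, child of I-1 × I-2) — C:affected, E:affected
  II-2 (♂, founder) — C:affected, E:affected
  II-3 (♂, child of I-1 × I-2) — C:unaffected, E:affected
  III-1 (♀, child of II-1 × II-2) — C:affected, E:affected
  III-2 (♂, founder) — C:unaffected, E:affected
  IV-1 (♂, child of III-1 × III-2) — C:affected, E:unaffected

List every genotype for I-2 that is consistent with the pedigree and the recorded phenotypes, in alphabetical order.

C/I-1 aff ·: Cc
C/I-2 aff ·: Cc
C/II-1 aff I-1×I-2: Cc|CC
C/II-2 aff ·: Cc|CC
C/II-3 un I-1×I-2: cc
C/III-1 aff II-1×II-2: Cc|CC
C/III-2 un ·: cc
C/IV-1 aff III-1×III-2: Cc
⇒ C over [I-1,I-2,II-1,II-2,II-3,III-1,III-2,IV-1]: 7 consistent
E/I-1 ? ·: ee|Ee|EE
E/I-2 aff ·: Ee|EE
E/II-1 aff I-1×I-2: Ee|EE
E/II-2 aff ·: Ee|EE
E/II-3 aff I-1×I-2: Ee|EE
E/III-1 aff II-1×II-2: Ee
E/III-2 aff ·: Ee
E/IV-1 un III-1×III-2: ee
⇒ E over [I-1,I-2,II-1,II-2,II-3,III-1,III-2,IV-1]: 23 consistent

I-2 ∈ {Cc EE, Cc Ee}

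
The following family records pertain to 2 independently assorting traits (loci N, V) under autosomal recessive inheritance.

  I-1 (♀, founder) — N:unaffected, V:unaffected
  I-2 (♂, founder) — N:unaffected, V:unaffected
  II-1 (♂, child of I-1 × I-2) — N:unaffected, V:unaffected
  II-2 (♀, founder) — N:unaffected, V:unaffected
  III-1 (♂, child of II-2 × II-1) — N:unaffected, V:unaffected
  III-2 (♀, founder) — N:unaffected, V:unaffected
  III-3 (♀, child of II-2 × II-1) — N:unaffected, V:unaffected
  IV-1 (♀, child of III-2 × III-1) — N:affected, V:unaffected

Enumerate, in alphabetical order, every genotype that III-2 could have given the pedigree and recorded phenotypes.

III-2 ∈ {Nn VV, Nn Vv}

N/I-1 un ·: NN|Nn
N/I-2 un ·: NN|Nn
N/II-1 un I-1×I-2: NN|Nn
N/II-2 un ·: NN|Nn
N/III-1 un II-2×II-1: Nn
N/III-2 un ·: Nn
N/III-3 un II-2×II-1: NN|Nn
N/IV-1 aff III-2×III-1: nn
⇒ N over [I-1,I-2,II-1,II-2,III-1,III-2,III-3,IV-1]: 20 consistent
V/I-1 un ·: VV|Vv
V/I-2 un ·: VV|Vv
V/II-1 un I-1×I-2: VV|Vv
V/II-2 un ·: VV|Vv
V/III-1 un II-2×II-1: VV|Vv
V/III-2 un ·: VV|Vv
V/III-3 un II-2×II-1: VV|Vv
V/IV-1 un III-2×III-1: VV|Vv
⇒ V over [I-1,I-2,II-1,II-2,III-1,III-2,III-3,IV-1]: 152 consistent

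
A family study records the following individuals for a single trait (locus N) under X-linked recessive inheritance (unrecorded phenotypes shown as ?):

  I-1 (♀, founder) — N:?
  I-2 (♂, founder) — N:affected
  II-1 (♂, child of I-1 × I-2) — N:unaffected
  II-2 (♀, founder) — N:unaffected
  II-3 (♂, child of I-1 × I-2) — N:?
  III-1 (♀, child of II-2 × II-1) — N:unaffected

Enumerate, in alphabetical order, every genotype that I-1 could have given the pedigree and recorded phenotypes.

N/I-1 ? ·: X^NX^N|X^NX^n
N/I-2 aff ·: X^nY
N/II-1 un I-1×I-2: X^NY
N/II-2 un ·: X^NX^N|X^NX^n
N/II-3 ? I-1×I-2: X^NY|X^nY
N/III-1 un II-2×II-1: X^NX^N|X^NX^n
⇒ N over [I-1,I-2,II-1,II-2,II-3,III-1]: 9 consistent

I-1 ∈ {X^NX^N, X^NX^n}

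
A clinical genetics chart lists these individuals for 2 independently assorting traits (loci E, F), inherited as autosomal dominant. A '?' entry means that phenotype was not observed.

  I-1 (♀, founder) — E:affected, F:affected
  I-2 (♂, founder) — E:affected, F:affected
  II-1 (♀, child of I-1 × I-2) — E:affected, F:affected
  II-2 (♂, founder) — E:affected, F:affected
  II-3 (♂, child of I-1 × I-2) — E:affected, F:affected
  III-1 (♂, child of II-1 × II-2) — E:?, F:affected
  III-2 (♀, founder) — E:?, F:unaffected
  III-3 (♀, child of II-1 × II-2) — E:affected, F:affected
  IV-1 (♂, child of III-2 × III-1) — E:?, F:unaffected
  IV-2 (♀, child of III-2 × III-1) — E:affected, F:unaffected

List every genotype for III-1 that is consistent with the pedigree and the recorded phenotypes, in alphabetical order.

E/I-1 aff ·: Ee|EE
E/I-2 aff ·: Ee|EE
E/II-1 aff I-1×I-2: Ee|EE
E/II-2 aff ·: Ee|EE
E/II-3 aff I-1×I-2: Ee|EE
E/III-1 ? II-1×II-2: ee|Ee|EE
E/III-2 ? ·: ee|Ee|EE
E/III-3 aff II-1×II-2: Ee|EE
E/IV-1 ? III-2×III-1: ee|Ee|EE
E/IV-2 aff III-2×III-1: Ee|EE
⇒ E over [I-1,I-2,II-1,II-2,II-3,III-1,III-2,III-3,IV-1,IV-2]: 762 consistent
F/I-1 aff ·: Ff|FF
F/I-2 aff ·: Ff|FF
F/II-1 aff I-1×I-2: Ff|FF
F/II-2 aff ·: Ff|FF
F/II-3 aff I-1×I-2: Ff|FF
F/III-1 aff II-1×II-2: Ff
F/III-2 un ·: ff
F/III-3 aff II-1×II-2: Ff|FF
F/IV-1 un III-2×III-1: ff
F/IV-2 un III-2×III-1: ff
⇒ F over [I-1,I-2,II-1,II-2,II-3,III-1,III-2,III-3,IV-1,IV-2]: 38 consistent

III-1 ∈ {EE Ff, Ee Ff, ee Ff}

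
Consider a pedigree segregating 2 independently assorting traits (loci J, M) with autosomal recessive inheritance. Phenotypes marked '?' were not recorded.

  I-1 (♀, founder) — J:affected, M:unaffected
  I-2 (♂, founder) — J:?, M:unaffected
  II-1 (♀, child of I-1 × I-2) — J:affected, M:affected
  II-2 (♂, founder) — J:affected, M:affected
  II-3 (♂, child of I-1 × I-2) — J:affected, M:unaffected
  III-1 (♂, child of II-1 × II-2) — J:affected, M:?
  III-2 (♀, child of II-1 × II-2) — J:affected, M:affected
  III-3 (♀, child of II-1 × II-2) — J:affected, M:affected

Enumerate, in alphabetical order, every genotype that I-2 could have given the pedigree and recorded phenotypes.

J/I-1 aff ·: jj
J/I-2 ? ·: Jj|jj
J/II-1 aff I-1×I-2: jj
J/II-2 aff ·: jj
J/II-3 aff I-1×I-2: jj
J/III-1 aff II-1×II-2: jj
J/III-2 aff II-1×II-2: jj
J/III-3 aff II-1×II-2: jj
⇒ J over [I-1,I-2,II-1,II-2,II-3,III-1,III-2,III-3]: 2 consistent
M/I-1 un ·: Mm
M/I-2 un ·: Mm
M/II-1 aff I-1×I-2: mm
M/II-2 aff ·: mm
M/II-3 un I-1×I-2: MM|Mm
M/III-1 ? II-1×II-2: mm
M/III-2 aff II-1×II-2: mm
M/III-3 aff II-1×II-2: mm
⇒ M over [I-1,I-2,II-1,II-2,II-3,III-1,III-2,III-3]: 2 consistent

I-2 ∈ {Jj Mm, jj Mm}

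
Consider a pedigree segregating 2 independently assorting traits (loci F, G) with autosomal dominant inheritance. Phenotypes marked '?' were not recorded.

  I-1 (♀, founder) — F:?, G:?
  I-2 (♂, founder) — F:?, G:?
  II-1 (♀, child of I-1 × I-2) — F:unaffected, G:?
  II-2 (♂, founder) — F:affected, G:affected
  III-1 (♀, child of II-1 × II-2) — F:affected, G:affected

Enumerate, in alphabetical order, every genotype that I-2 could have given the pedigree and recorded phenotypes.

F/I-1 ? ·: ff|Ff
F/I-2 ? ·: ff|Ff
F/II-1 un I-1×I-2: ff
F/II-2 aff ·: Ff|FF
F/III-1 aff II-1×II-2: Ff
⇒ F over [I-1,I-2,II-1,II-2,III-1]: 8 consistent
G/I-1 ? ·: gg|Gg|GG
G/I-2 ? ·: gg|Gg|GG
G/II-1 ? I-1×I-2: gg|Gg|GG
G/II-2 aff ·: Gg|GG
G/III-1 aff II-1×II-2: Gg|GG
⇒ G over [I-1,I-2,II-1,II-2,III-1]: 48 consistent

I-2 ∈ {Ff GG, Ff Gg, Ff gg, ff GG, ff Gg, ff gg}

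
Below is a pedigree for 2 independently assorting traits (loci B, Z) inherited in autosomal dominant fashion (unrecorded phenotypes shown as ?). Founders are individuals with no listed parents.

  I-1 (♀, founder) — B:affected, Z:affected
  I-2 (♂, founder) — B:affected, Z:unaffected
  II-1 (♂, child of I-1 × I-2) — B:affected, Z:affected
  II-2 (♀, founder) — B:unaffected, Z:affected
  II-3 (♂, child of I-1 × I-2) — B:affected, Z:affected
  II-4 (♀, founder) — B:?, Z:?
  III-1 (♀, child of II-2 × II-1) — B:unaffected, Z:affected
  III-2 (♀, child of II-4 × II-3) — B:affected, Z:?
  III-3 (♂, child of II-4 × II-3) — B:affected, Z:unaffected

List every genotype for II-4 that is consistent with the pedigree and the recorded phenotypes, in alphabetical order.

B/I-1 aff ·: Bb|BB
B/I-2 aff ·: Bb|BB
B/II-1 aff I-1×I-2: Bb
B/II-2 un ·: bb
B/II-3 aff I-1×I-2: Bb|BB
B/II-4 ? ·: bb|Bb|BB
B/III-1 un II-2×II-1: bb
B/III-2 aff II-4×II-3: Bb|BB
B/III-3 aff II-4×II-3: Bb|BB
⇒ B over [I-1,I-2,II-1,II-2,II-3,II-4,III-1,III-2,III-3]: 45 consistent
Z/I-1 aff ·: Zz|ZZ
Z/I-2 un ·: zz
Z/II-1 aff I-1×I-2: Zz
Z/II-2 aff ·: Zz|ZZ
Z/II-3 aff I-1×I-2: Zz
Z/II-4 ? ·: zz|Zz
Z/III-1 aff II-2×II-1: Zz|ZZ
Z/III-2 ? II-4×II-3: zz|Zz|ZZ
Z/III-3 un II-4×II-3: zz
⇒ Z over [I-1,I-2,II-1,II-2,II-3,II-4,III-1,III-2,III-3]: 40 consistent

II-4 ∈ {BB Zz, BB zz, Bb Zz, Bb zz, bb Zz, bb zz}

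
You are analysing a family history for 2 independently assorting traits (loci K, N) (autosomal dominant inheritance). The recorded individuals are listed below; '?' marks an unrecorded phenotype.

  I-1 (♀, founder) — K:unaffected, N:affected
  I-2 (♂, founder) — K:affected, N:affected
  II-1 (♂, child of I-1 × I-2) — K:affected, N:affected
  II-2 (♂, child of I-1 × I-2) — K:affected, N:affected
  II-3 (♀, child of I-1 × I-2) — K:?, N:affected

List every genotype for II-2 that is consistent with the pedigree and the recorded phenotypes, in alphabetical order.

K/I-1 un ·: kk
K/I-2 aff ·: Kk|KK
K/II-1 aff I-1×I-2: Kk
K/II-2 aff I-1×I-2: Kk
K/II-3 ? I-1×I-2: kk|Kk
⇒ K over [I-1,I-2,II-1,II-2,II-3]: 3 consistent
N/I-1 aff ·: Nn|NN
N/I-2 aff ·: Nn|NN
N/II-1 aff I-1×I-2: Nn|NN
N/II-2 aff I-1×I-2: Nn|NN
N/II-3 aff I-1×I-2: Nn|NN
⇒ N over [I-1,I-2,II-1,II-2,II-3]: 25 consistent

II-2 ∈ {Kk NN, Kk Nn}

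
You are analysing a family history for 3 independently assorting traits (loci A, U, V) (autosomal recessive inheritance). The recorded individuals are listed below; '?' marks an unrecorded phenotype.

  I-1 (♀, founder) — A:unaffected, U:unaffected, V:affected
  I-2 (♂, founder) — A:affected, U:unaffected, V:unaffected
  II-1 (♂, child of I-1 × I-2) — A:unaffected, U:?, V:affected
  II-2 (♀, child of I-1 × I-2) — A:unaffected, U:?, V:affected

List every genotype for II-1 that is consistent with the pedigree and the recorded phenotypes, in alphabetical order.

A/I-1 un ·: AA|Aa
A/I-2 aff ·: aa
A/II-1 un I-1×I-2: Aa
A/II-2 un I-1×I-2: Aa
⇒ A over [I-1,I-2,II-1,II-2]: 2 consistent
U/I-1 un ·: UU|Uu
U/I-2 un ·: UU|Uu
U/II-1 ? I-1×I-2: UU|Uu|uu
U/II-2 ? I-1×I-2: UU|Uu|uu
⇒ U over [I-1,I-2,II-1,II-2]: 18 consistent
V/I-1 aff ·: vv
V/I-2 un ·: Vv
V/II-1 aff I-1×I-2: vv
V/II-2 aff I-1×I-2: vv
⇒ V over [I-1,I-2,II-1,II-2]: 1 consistent

II-1 ∈ {Aa UU vv, Aa Uu vv, Aa uu vv}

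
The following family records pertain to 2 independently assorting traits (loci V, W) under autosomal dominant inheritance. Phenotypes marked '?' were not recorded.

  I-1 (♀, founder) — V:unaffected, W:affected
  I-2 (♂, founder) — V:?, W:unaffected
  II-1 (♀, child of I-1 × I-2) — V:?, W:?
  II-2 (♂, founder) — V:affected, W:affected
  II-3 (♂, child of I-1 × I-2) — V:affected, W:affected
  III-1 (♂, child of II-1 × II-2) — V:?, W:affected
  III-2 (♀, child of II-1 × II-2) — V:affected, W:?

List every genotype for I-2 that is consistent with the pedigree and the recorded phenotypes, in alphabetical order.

I-2 ∈ {VV ww, Vv ww}

V/I-1 un ·: vv
V/I-2 ? ·: Vv|VV
V/II-1 ? I-1×I-2: vv|Vv
V/II-2 aff ·: Vv|VV
V/II-3 aff I-1×I-2: Vv
V/III-1 ? II-1×II-2: vv|Vv|VV
V/III-2 aff II-1×II-2: Vv|VV
⇒ V over [I-1,I-2,II-1,II-2,II-3,III-1,III-2]: 23 consistent
W/I-1 aff ·: Ww|WW
W/I-2 un ·: ww
W/II-1 ? I-1×I-2: ww|Ww
W/II-2 aff ·: Ww|WW
W/II-3 aff I-1×I-2: Ww
W/III-1 aff II-1×II-2: Ww|WW
W/III-2 ? II-1×II-2: ww|Ww|WW
⇒ W over [I-1,I-2,II-1,II-2,II-3,III-1,III-2]: 23 consistent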